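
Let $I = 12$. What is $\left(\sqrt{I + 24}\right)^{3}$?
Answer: $216$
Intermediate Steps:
$\left(\sqrt{I + 24}\right)^{3} = \left(\sqrt{12 + 24}\right)^{3} = \left(\sqrt{36}\right)^{3} = 6^{3} = 216$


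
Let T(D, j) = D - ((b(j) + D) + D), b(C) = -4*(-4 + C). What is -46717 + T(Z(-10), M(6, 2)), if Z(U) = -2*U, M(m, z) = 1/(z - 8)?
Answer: -140261/3 ≈ -46754.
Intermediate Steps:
M(m, z) = 1/(-8 + z)
b(C) = 16 - 4*C
T(D, j) = -16 - D + 4*j (T(D, j) = D - (((16 - 4*j) + D) + D) = D - ((16 + D - 4*j) + D) = D - (16 - 4*j + 2*D) = D + (-16 - 2*D + 4*j) = -16 - D + 4*j)
-46717 + T(Z(-10), M(6, 2)) = -46717 + (-16 - (-2)*(-10) + 4/(-8 + 2)) = -46717 + (-16 - 1*20 + 4/(-6)) = -46717 + (-16 - 20 + 4*(-1/6)) = -46717 + (-16 - 20 - 2/3) = -46717 - 110/3 = -140261/3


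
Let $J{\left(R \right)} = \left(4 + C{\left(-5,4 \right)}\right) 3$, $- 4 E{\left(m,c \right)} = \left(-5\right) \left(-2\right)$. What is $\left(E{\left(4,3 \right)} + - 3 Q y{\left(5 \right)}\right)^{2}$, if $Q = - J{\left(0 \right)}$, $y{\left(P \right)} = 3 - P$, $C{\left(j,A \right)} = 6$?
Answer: $\frac{133225}{4} \approx 33306.0$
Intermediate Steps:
$E{\left(m,c \right)} = - \frac{5}{2}$ ($E{\left(m,c \right)} = - \frac{\left(-5\right) \left(-2\right)}{4} = \left(- \frac{1}{4}\right) 10 = - \frac{5}{2}$)
$J{\left(R \right)} = 30$ ($J{\left(R \right)} = \left(4 + 6\right) 3 = 10 \cdot 3 = 30$)
$Q = -30$ ($Q = \left(-1\right) 30 = -30$)
$\left(E{\left(4,3 \right)} + - 3 Q y{\left(5 \right)}\right)^{2} = \left(- \frac{5}{2} + \left(-3\right) \left(-30\right) \left(3 - 5\right)\right)^{2} = \left(- \frac{5}{2} + 90 \left(3 - 5\right)\right)^{2} = \left(- \frac{5}{2} + 90 \left(-2\right)\right)^{2} = \left(- \frac{5}{2} - 180\right)^{2} = \left(- \frac{365}{2}\right)^{2} = \frac{133225}{4}$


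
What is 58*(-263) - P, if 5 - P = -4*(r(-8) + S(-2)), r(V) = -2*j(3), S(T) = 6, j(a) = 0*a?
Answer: -15283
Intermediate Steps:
j(a) = 0
r(V) = 0 (r(V) = -2*0 = 0)
P = 29 (P = 5 - (-4)*(0 + 6) = 5 - (-4)*6 = 5 - 1*(-24) = 5 + 24 = 29)
58*(-263) - P = 58*(-263) - 1*29 = -15254 - 29 = -15283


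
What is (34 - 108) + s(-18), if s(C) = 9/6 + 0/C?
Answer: -145/2 ≈ -72.500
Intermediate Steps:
s(C) = 3/2 (s(C) = 9*(⅙) + 0 = 3/2 + 0 = 3/2)
(34 - 108) + s(-18) = (34 - 108) + 3/2 = -74 + 3/2 = -145/2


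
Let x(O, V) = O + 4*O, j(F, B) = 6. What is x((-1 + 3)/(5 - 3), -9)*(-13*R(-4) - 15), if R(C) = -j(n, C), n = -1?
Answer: 315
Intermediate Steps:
R(C) = -6 (R(C) = -1*6 = -6)
x(O, V) = 5*O
x((-1 + 3)/(5 - 3), -9)*(-13*R(-4) - 15) = (5*((-1 + 3)/(5 - 3)))*(-13*(-6) - 15) = (5*(2/2))*(78 - 15) = (5*(2*(½)))*63 = (5*1)*63 = 5*63 = 315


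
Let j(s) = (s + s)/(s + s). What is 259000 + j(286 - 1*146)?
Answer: 259001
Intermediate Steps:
j(s) = 1 (j(s) = (2*s)/((2*s)) = (2*s)*(1/(2*s)) = 1)
259000 + j(286 - 1*146) = 259000 + 1 = 259001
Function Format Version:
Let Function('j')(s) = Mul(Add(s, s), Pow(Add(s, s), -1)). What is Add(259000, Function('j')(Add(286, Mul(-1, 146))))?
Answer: 259001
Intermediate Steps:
Function('j')(s) = 1 (Function('j')(s) = Mul(Mul(2, s), Pow(Mul(2, s), -1)) = Mul(Mul(2, s), Mul(Rational(1, 2), Pow(s, -1))) = 1)
Add(259000, Function('j')(Add(286, Mul(-1, 146)))) = Add(259000, 1) = 259001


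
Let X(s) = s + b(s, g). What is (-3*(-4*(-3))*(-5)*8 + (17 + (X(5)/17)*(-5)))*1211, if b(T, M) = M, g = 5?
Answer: 29934709/17 ≈ 1.7609e+6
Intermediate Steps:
X(s) = 5 + s (X(s) = s + 5 = 5 + s)
(-3*(-4*(-3))*(-5)*8 + (17 + (X(5)/17)*(-5)))*1211 = (-3*(-4*(-3))*(-5)*8 + (17 + ((5 + 5)/17)*(-5)))*1211 = (-36*(-5)*8 + (17 + (10*(1/17))*(-5)))*1211 = (-3*(-60)*8 + (17 + (10/17)*(-5)))*1211 = (180*8 + (17 - 50/17))*1211 = (1440 + 239/17)*1211 = (24719/17)*1211 = 29934709/17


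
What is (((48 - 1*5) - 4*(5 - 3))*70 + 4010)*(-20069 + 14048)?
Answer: -38895660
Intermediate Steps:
(((48 - 1*5) - 4*(5 - 3))*70 + 4010)*(-20069 + 14048) = (((48 - 5) - 4*2)*70 + 4010)*(-6021) = ((43 - 8)*70 + 4010)*(-6021) = (35*70 + 4010)*(-6021) = (2450 + 4010)*(-6021) = 6460*(-6021) = -38895660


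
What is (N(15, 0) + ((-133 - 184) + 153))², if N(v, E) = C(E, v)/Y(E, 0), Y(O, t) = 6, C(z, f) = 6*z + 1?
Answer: 966289/36 ≈ 26841.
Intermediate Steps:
C(z, f) = 1 + 6*z
N(v, E) = ⅙ + E (N(v, E) = (1 + 6*E)/6 = (1 + 6*E)*(⅙) = ⅙ + E)
(N(15, 0) + ((-133 - 184) + 153))² = ((⅙ + 0) + ((-133 - 184) + 153))² = (⅙ + (-317 + 153))² = (⅙ - 164)² = (-983/6)² = 966289/36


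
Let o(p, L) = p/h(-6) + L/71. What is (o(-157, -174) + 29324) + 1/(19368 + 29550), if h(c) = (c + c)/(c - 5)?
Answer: 202678223621/6946356 ≈ 29178.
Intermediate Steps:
h(c) = 2*c/(-5 + c) (h(c) = (2*c)/(-5 + c) = 2*c/(-5 + c))
o(p, L) = L/71 + 11*p/12 (o(p, L) = p/((2*(-6)/(-5 - 6))) + L/71 = p/((2*(-6)/(-11))) + L*(1/71) = p/((2*(-6)*(-1/11))) + L/71 = p/(12/11) + L/71 = p*(11/12) + L/71 = 11*p/12 + L/71 = L/71 + 11*p/12)
(o(-157, -174) + 29324) + 1/(19368 + 29550) = (((1/71)*(-174) + (11/12)*(-157)) + 29324) + 1/(19368 + 29550) = ((-174/71 - 1727/12) + 29324) + 1/48918 = (-124705/852 + 29324) + 1/48918 = 24859343/852 + 1/48918 = 202678223621/6946356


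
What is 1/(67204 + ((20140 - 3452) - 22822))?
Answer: 1/61070 ≈ 1.6375e-5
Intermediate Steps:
1/(67204 + ((20140 - 3452) - 22822)) = 1/(67204 + (16688 - 22822)) = 1/(67204 - 6134) = 1/61070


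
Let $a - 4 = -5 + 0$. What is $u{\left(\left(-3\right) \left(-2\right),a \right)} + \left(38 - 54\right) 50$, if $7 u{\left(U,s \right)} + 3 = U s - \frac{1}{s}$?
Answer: $- \frac{5608}{7} \approx -801.14$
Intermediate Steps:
$a = -1$ ($a = 4 + \left(-5 + 0\right) = 4 - 5 = -1$)
$u{\left(U,s \right)} = - \frac{3}{7} - \frac{1}{7 s} + \frac{U s}{7}$ ($u{\left(U,s \right)} = - \frac{3}{7} + \frac{U s - \frac{1}{s}}{7} = - \frac{3}{7} + \frac{- \frac{1}{s} + U s}{7} = - \frac{3}{7} + \left(- \frac{1}{7 s} + \frac{U s}{7}\right) = - \frac{3}{7} - \frac{1}{7 s} + \frac{U s}{7}$)
$u{\left(\left(-3\right) \left(-2\right),a \right)} + \left(38 - 54\right) 50 = \frac{-1 - \left(-3 + \left(-3\right) \left(-2\right) \left(-1\right)\right)}{7 \left(-1\right)} + \left(38 - 54\right) 50 = \frac{1}{7} \left(-1\right) \left(-1 - \left(-3 + 6 \left(-1\right)\right)\right) + \left(38 - 54\right) 50 = \frac{1}{7} \left(-1\right) \left(-1 - \left(-3 - 6\right)\right) - 800 = \frac{1}{7} \left(-1\right) \left(-1 - -9\right) - 800 = \frac{1}{7} \left(-1\right) \left(-1 + 9\right) - 800 = \frac{1}{7} \left(-1\right) 8 - 800 = - \frac{8}{7} - 800 = - \frac{5608}{7}$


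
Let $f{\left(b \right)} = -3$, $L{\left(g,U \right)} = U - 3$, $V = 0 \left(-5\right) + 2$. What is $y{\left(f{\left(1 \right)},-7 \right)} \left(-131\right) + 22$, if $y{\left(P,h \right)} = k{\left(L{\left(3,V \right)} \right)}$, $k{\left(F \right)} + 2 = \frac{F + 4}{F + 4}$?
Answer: $153$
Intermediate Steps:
$V = 2$ ($V = 0 + 2 = 2$)
$L{\left(g,U \right)} = -3 + U$
$k{\left(F \right)} = -1$ ($k{\left(F \right)} = -2 + \frac{F + 4}{F + 4} = -2 + \frac{4 + F}{4 + F} = -2 + 1 = -1$)
$y{\left(P,h \right)} = -1$
$y{\left(f{\left(1 \right)},-7 \right)} \left(-131\right) + 22 = \left(-1\right) \left(-131\right) + 22 = 131 + 22 = 153$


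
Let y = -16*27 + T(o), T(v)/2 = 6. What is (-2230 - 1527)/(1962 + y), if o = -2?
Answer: -3757/1542 ≈ -2.4364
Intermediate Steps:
T(v) = 12 (T(v) = 2*6 = 12)
y = -420 (y = -16*27 + 12 = -432 + 12 = -420)
(-2230 - 1527)/(1962 + y) = (-2230 - 1527)/(1962 - 420) = -3757/1542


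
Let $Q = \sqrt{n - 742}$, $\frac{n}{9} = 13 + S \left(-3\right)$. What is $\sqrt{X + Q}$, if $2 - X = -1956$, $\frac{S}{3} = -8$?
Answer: $\sqrt{1958 + \sqrt{23}} \approx 44.303$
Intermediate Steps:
$S = -24$ ($S = 3 \left(-8\right) = -24$)
$n = 765$ ($n = 9 \left(13 - -72\right) = 9 \left(13 + 72\right) = 9 \cdot 85 = 765$)
$Q = \sqrt{23}$ ($Q = \sqrt{765 - 742} = \sqrt{23} \approx 4.7958$)
$X = 1958$ ($X = 2 - -1956 = 2 + 1956 = 1958$)
$\sqrt{X + Q} = \sqrt{1958 + \sqrt{23}}$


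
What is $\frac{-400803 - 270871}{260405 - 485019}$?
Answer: $\frac{335837}{112307} \approx 2.9903$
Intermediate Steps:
$\frac{-400803 - 270871}{260405 - 485019} = - \frac{671674}{-224614} = \left(-671674\right) \left(- \frac{1}{224614}\right) = \frac{335837}{112307}$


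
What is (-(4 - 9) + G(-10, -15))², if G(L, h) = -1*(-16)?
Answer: 441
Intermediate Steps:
G(L, h) = 16
(-(4 - 9) + G(-10, -15))² = (-(4 - 9) + 16)² = (-1*(-5) + 16)² = (5 + 16)² = 21² = 441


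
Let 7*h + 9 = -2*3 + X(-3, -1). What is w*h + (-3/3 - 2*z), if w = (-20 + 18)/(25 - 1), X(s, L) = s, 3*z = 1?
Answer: -61/42 ≈ -1.4524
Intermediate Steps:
z = ⅓ (z = (⅓)*1 = ⅓ ≈ 0.33333)
w = -1/12 (w = -2/24 = -2*1/24 = -1/12 ≈ -0.083333)
h = -18/7 (h = -9/7 + (-2*3 - 3)/7 = -9/7 + (-6 - 3)/7 = -9/7 + (⅐)*(-9) = -9/7 - 9/7 = -18/7 ≈ -2.5714)
w*h + (-3/3 - 2*z) = -1/12*(-18/7) + (-3/3 - 2*⅓) = 3/14 + (-3*⅓ - ⅔) = 3/14 + (-1 - ⅔) = 3/14 - 5/3 = -61/42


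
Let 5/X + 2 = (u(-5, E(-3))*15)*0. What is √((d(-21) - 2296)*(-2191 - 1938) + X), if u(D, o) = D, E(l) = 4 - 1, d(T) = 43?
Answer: √37210538/2 ≈ 3050.0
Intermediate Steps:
E(l) = 3
X = -5/2 (X = 5/(-2 - 5*15*0) = 5/(-2 - 75*0) = 5/(-2 + 0) = 5/(-2) = 5*(-½) = -5/2 ≈ -2.5000)
√((d(-21) - 2296)*(-2191 - 1938) + X) = √((43 - 2296)*(-2191 - 1938) - 5/2) = √(-2253*(-4129) - 5/2) = √(9302637 - 5/2) = √(18605269/2) = √37210538/2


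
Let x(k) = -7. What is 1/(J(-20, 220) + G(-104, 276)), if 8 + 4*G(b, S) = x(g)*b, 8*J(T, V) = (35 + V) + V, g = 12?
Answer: 8/1915 ≈ 0.0041775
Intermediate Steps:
J(T, V) = 35/8 + V/4 (J(T, V) = ((35 + V) + V)/8 = (35 + 2*V)/8 = 35/8 + V/4)
G(b, S) = -2 - 7*b/4 (G(b, S) = -2 + (-7*b)/4 = -2 - 7*b/4)
1/(J(-20, 220) + G(-104, 276)) = 1/((35/8 + (¼)*220) + (-2 - 7/4*(-104))) = 1/((35/8 + 55) + (-2 + 182)) = 1/(475/8 + 180) = 1/(1915/8) = 8/1915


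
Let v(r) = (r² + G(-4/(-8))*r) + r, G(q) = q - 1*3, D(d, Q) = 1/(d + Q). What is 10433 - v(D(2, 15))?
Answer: 6030323/578 ≈ 10433.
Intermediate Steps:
D(d, Q) = 1/(Q + d)
G(q) = -3 + q (G(q) = q - 3 = -3 + q)
v(r) = r² - 3*r/2 (v(r) = (r² + (-3 - 4/(-8))*r) + r = (r² + (-3 - 4*(-⅛))*r) + r = (r² + (-3 + ½)*r) + r = (r² - 5*r/2) + r = r² - 3*r/2)
10433 - v(D(2, 15)) = 10433 - (-3 + 2/(15 + 2))/(2*(15 + 2)) = 10433 - (-3 + 2/17)/(2*17) = 10433 - (-49)/(2*17*17) = 10433 - 1*(-49/578) = 10433 + 49/578 = 6030323/578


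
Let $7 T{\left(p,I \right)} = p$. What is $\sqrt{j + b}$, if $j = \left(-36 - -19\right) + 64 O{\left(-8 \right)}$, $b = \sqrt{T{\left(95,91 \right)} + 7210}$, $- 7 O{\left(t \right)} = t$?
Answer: $\frac{\sqrt{2751 + 7 \sqrt{353955}}}{7} \approx 11.88$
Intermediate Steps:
$T{\left(p,I \right)} = \frac{p}{7}$
$O{\left(t \right)} = - \frac{t}{7}$
$b = \frac{\sqrt{353955}}{7}$ ($b = \sqrt{\frac{1}{7} \cdot 95 + 7210} = \sqrt{\frac{95}{7} + 7210} = \sqrt{\frac{50565}{7}} = \frac{\sqrt{353955}}{7} \approx 84.992$)
$j = \frac{393}{7}$ ($j = \left(-36 - -19\right) + 64 \left(\left(- \frac{1}{7}\right) \left(-8\right)\right) = \left(-36 + 19\right) + 64 \cdot \frac{8}{7} = -17 + \frac{512}{7} = \frac{393}{7} \approx 56.143$)
$\sqrt{j + b} = \sqrt{\frac{393}{7} + \frac{\sqrt{353955}}{7}}$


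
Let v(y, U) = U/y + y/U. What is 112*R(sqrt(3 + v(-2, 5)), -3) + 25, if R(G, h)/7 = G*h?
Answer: 25 - 1176*sqrt(10)/5 ≈ -718.77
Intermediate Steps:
R(G, h) = 7*G*h (R(G, h) = 7*(G*h) = 7*G*h)
112*R(sqrt(3 + v(-2, 5)), -3) + 25 = 112*(7*sqrt(3 + (5/(-2) - 2/5))*(-3)) + 25 = 112*(7*sqrt(3 + (5*(-1/2) - 2*1/5))*(-3)) + 25 = 112*(7*sqrt(3 + (-5/2 - 2/5))*(-3)) + 25 = 112*(7*sqrt(3 - 29/10)*(-3)) + 25 = 112*(7*sqrt(1/10)*(-3)) + 25 = 112*(7*(sqrt(10)/10)*(-3)) + 25 = 112*(-21*sqrt(10)/10) + 25 = -1176*sqrt(10)/5 + 25 = 25 - 1176*sqrt(10)/5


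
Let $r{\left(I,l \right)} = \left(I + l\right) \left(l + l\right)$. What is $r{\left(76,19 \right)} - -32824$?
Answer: $36434$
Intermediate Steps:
$r{\left(I,l \right)} = 2 l \left(I + l\right)$ ($r{\left(I,l \right)} = \left(I + l\right) 2 l = 2 l \left(I + l\right)$)
$r{\left(76,19 \right)} - -32824 = 2 \cdot 19 \left(76 + 19\right) - -32824 = 2 \cdot 19 \cdot 95 + 32824 = 3610 + 32824 = 36434$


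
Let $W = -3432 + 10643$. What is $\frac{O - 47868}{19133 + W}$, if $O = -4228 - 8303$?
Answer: $- \frac{60399}{26344} \approx -2.2927$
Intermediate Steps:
$O = -12531$ ($O = -4228 - 8303 = -12531$)
$W = 7211$
$\frac{O - 47868}{19133 + W} = \frac{-12531 - 47868}{19133 + 7211} = - \frac{60399}{26344}$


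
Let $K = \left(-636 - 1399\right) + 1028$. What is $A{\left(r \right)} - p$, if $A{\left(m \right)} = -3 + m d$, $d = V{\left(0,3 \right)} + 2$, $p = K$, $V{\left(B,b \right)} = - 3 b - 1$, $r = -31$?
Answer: $1252$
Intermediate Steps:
$V{\left(B,b \right)} = -1 - 3 b$
$K = -1007$ ($K = -2035 + 1028 = -1007$)
$p = -1007$
$d = -8$ ($d = \left(-1 - 9\right) + 2 = -10 + 2 = -8$)
$A{\left(m \right)} = -3 - 8 m$ ($A{\left(m \right)} = -3 + m \left(-8\right) = -3 - 8 m$)
$A{\left(r \right)} - p = \left(-3 - -248\right) - -1007 = \left(-3 + 248\right) + 1007 = 245 + 1007 = 1252$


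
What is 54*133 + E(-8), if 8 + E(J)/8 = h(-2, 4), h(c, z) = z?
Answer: 7150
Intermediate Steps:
E(J) = -32 (E(J) = -64 + 8*4 = -64 + 32 = -32)
54*133 + E(-8) = 54*133 - 32 = 7182 - 32 = 7150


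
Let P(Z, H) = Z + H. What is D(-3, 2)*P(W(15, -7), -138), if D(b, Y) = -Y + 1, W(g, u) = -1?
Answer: 139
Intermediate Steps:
D(b, Y) = 1 - Y
P(Z, H) = H + Z
D(-3, 2)*P(W(15, -7), -138) = (1 - 1*2)*(-138 - 1) = (1 - 2)*(-139) = -1*(-139) = 139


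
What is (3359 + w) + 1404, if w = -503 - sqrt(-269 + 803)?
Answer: 4260 - sqrt(534) ≈ 4236.9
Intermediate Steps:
w = -503 - sqrt(534) ≈ -526.11
(3359 + w) + 1404 = (3359 + (-503 - sqrt(534))) + 1404 = (2856 - sqrt(534)) + 1404 = 4260 - sqrt(534)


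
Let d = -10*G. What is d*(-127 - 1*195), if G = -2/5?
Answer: -1288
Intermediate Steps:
G = -2/5 (G = -2*1/5 = -2/5 ≈ -0.40000)
d = 4 (d = -10*(-2/5) = 4)
d*(-127 - 1*195) = 4*(-127 - 1*195) = 4*(-127 - 195) = 4*(-322) = -1288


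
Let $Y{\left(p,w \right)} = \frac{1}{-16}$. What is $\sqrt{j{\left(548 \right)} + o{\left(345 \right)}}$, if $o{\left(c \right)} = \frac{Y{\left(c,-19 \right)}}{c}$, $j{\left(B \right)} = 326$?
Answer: $\frac{\sqrt{620834055}}{1380} \approx 18.055$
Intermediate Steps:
$Y{\left(p,w \right)} = - \frac{1}{16}$
$o{\left(c \right)} = - \frac{1}{16 c}$
$\sqrt{j{\left(548 \right)} + o{\left(345 \right)}} = \sqrt{326 - \frac{1}{16 \cdot 345}} = \sqrt{326 - \frac{1}{5520}} = \sqrt{\frac{1799519}{5520}} = \frac{\sqrt{620834055}}{1380}$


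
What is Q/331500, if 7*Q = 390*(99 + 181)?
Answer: 4/85 ≈ 0.047059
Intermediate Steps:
Q = 15600 (Q = (390*(99 + 181))/7 = (390*280)/7 = (1/7)*109200 = 15600)
Q/331500 = 15600/331500 = 15600*(1/331500) = 4/85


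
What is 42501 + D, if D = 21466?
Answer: 63967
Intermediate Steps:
42501 + D = 42501 + 21466 = 63967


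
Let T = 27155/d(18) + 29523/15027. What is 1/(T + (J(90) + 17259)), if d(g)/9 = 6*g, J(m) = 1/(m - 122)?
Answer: 38949984/673401235445 ≈ 5.7841e-5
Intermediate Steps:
J(m) = 1/(-122 + m)
d(g) = 54*g (d(g) = 9*(6*g) = 54*g)
T = 145584847/4868748 (T = 27155/((54*18)) + 29523/15027 = 27155/972 + 29523*(1/15027) = 27155*(1/972) + 9841/5009 = 27155/972 + 9841/5009 = 145584847/4868748 ≈ 29.902)
1/(T + (J(90) + 17259)) = 1/(145584847/4868748 + (1/(-122 + 90) + 17259)) = 1/(145584847/4868748 + (1/(-32) + 17259)) = 1/(145584847/4868748 + (-1/32 + 17259)) = 1/(145584847/4868748 + 552287/32) = 1/(673401235445/38949984) = 38949984/673401235445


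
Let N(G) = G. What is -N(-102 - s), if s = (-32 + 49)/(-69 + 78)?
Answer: 935/9 ≈ 103.89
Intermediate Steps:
s = 17/9 ≈ 1.8889
-N(-102 - s) = -(-102 - 1*17/9) = -(-102 - 17/9) = -1*(-935/9) = 935/9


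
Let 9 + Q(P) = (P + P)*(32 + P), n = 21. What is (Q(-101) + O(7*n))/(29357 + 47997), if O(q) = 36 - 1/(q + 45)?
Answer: 2681279/14851968 ≈ 0.18053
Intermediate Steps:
Q(P) = -9 + 2*P*(32 + P) (Q(P) = -9 + (P + P)*(32 + P) = -9 + (2*P)*(32 + P) = -9 + 2*P*(32 + P))
O(q) = 36 - 1/(45 + q)
(Q(-101) + O(7*n))/(29357 + 47997) = ((-9 + 2*(-101)² + 64*(-101)) + (1619 + 36*(7*21))/(45 + 7*21))/(29357 + 47997) = ((-9 + 2*10201 - 6464) + (1619 + 36*147)/(45 + 147))/77354 = ((-9 + 20402 - 6464) + (1619 + 5292)/192)*(1/77354) = (13929 + (1/192)*6911)*(1/77354) = (13929 + 6911/192)*(1/77354) = (2681279/192)*(1/77354) = 2681279/14851968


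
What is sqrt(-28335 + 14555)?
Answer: 2*I*sqrt(3445) ≈ 117.39*I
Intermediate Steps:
sqrt(-28335 + 14555) = sqrt(-13780) = 2*I*sqrt(3445)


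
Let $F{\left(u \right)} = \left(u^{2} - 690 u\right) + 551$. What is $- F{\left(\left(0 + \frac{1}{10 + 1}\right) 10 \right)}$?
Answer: $\frac{9129}{121} \approx 75.446$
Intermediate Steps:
$F{\left(u \right)} = 551 + u^{2} - 690 u$
$- F{\left(\left(0 + \frac{1}{10 + 1}\right) 10 \right)} = - (551 + \left(\left(0 + \frac{1}{10 + 1}\right) 10\right)^{2} - 690 \left(0 + \frac{1}{10 + 1}\right) 10) = - (551 + \left(\left(0 + \frac{1}{11}\right) 10\right)^{2} - 690 \left(0 + \frac{1}{11}\right) 10) = - (551 + \left(\frac{1}{11} \cdot 10\right)^{2} - 690 \cdot \frac{1}{11} \cdot 10) = - (551 + \left(\frac{10}{11}\right)^{2} - \frac{6900}{11}) = - (551 + \frac{100}{121} - \frac{6900}{11}) = \left(-1\right) \left(- \frac{9129}{121}\right) = \frac{9129}{121}$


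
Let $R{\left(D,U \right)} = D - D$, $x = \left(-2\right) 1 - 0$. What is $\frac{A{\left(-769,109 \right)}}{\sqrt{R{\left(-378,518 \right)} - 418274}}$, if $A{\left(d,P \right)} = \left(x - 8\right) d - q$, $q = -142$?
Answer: $- \frac{3916 i \sqrt{418274}}{209137} \approx - 12.11 i$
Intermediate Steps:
$x = -2$ ($x = -2 + 0 = -2$)
$R{\left(D,U \right)} = 0$
$A{\left(d,P \right)} = 142 - 10 d$ ($A{\left(d,P \right)} = \left(-2 - 8\right) d - -142 = - 10 d + 142 = 142 - 10 d$)
$\frac{A{\left(-769,109 \right)}}{\sqrt{R{\left(-378,518 \right)} - 418274}} = \frac{142 - -7690}{\sqrt{0 - 418274}} = \frac{142 + 7690}{\sqrt{-418274}} = \frac{7832}{i \sqrt{418274}} = 7832 \left(- \frac{i \sqrt{418274}}{418274}\right) = - \frac{3916 i \sqrt{418274}}{209137}$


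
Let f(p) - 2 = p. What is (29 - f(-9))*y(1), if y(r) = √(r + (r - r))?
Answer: 36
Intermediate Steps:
f(p) = 2 + p
y(r) = √r (y(r) = √(r + 0) = √r)
(29 - f(-9))*y(1) = (29 - (2 - 9))*√1 = (29 - 1*(-7))*1 = (29 + 7)*1 = 36*1 = 36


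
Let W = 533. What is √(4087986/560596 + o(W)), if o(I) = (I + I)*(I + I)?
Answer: √89280619329388138/280298 ≈ 1066.0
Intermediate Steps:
o(I) = 4*I² (o(I) = (2*I)*(2*I) = 4*I²)
√(4087986/560596 + o(W)) = √(4087986/560596 + 4*533²) = √(4087986*(1/560596) + 4*284089) = √(2043993/280298 + 1136356) = √(318520358081/280298) = √89280619329388138/280298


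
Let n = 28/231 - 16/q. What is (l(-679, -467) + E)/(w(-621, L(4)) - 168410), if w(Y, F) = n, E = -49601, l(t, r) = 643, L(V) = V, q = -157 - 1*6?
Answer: 131672541/452938105 ≈ 0.29071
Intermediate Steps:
q = -163 (q = -157 - 6 = -163)
n = 1180/5379 (n = 28/231 - 16/(-163) = 28*(1/231) - 16*(-1/163) = 4/33 + 16/163 = 1180/5379 ≈ 0.21937)
w(Y, F) = 1180/5379
(l(-679, -467) + E)/(w(-621, L(4)) - 168410) = (643 - 49601)/(1180/5379 - 168410) = -48958/(-905876210/5379) = -48958*(-5379/905876210) = 131672541/452938105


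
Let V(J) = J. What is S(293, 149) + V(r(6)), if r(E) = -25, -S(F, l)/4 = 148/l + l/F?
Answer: -1353685/43657 ≈ -31.007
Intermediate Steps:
S(F, l) = -592/l - 4*l/F (S(F, l) = -4*(148/l + l/F) = -592/l - 4*l/F)
S(293, 149) + V(r(6)) = (-592/149 - 4*149/293) - 25 = (-592*1/149 - 4*149*1/293) - 25 = (-592/149 - 596/293) - 25 = -262260/43657 - 25 = -1353685/43657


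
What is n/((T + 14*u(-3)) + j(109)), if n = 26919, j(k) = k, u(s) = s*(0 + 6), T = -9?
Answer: -26919/152 ≈ -177.10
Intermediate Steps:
u(s) = 6*s (u(s) = s*6 = 6*s)
n/((T + 14*u(-3)) + j(109)) = 26919/((-9 + 14*(6*(-3))) + 109) = 26919/((-9 + 14*(-18)) + 109) = 26919/((-9 - 252) + 109) = 26919/(-261 + 109) = 26919/(-152) = 26919*(-1/152) = -26919/152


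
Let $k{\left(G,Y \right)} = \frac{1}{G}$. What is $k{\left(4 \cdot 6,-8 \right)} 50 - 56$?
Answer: $- \frac{647}{12} \approx -53.917$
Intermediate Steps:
$k{\left(4 \cdot 6,-8 \right)} 50 - 56 = \frac{1}{4 \cdot 6} \cdot 50 - 56 = \frac{1}{24} \cdot 50 - 56 = \frac{25}{12} - 56 = - \frac{647}{12}$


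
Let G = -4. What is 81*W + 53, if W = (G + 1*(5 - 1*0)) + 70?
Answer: 5804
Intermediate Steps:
W = 71 (W = (-4 + 1*(5 - 1*0)) + 70 = (-4 + 1*(5 + 0)) + 70 = (-4 + 1*5) + 70 = (-4 + 5) + 70 = 1 + 70 = 71)
81*W + 53 = 81*71 + 53 = 5751 + 53 = 5804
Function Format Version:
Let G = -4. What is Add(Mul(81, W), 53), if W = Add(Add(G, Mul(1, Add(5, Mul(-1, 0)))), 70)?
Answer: 5804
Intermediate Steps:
W = 71 (W = Add(Add(-4, Mul(1, Add(5, Mul(-1, 0)))), 70) = Add(Add(-4, Mul(1, Add(5, 0))), 70) = Add(Add(-4, Mul(1, 5)), 70) = Add(Add(-4, 5), 70) = Add(1, 70) = 71)
Add(Mul(81, W), 53) = Add(Mul(81, 71), 53) = Add(5751, 53) = 5804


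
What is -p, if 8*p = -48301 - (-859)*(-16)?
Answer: 62045/8 ≈ 7755.6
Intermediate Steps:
p = -62045/8 (p = (-48301 - (-859)*(-16))/8 = (-48301 - 1*13744)/8 = (-48301 - 13744)/8 = (⅛)*(-62045) = -62045/8 ≈ -7755.6)
-p = -1*(-62045/8) = 62045/8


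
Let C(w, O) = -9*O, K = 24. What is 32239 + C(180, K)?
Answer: 32023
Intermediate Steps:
32239 + C(180, K) = 32239 - 9*24 = 32239 - 216 = 32023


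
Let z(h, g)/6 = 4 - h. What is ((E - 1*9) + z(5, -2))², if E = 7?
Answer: 64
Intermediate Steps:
z(h, g) = 24 - 6*h (z(h, g) = 6*(4 - h) = 24 - 6*h)
((E - 1*9) + z(5, -2))² = ((7 - 1*9) + (24 - 6*5))² = ((7 - 9) + (24 - 30))² = (-2 - 6)² = (-8)² = 64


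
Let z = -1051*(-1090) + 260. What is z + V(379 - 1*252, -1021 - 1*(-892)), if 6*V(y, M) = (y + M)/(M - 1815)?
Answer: 6682597201/5832 ≈ 1.1459e+6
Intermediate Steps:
z = 1145850 (z = 1145590 + 260 = 1145850)
V(y, M) = (M + y)/(6*(-1815 + M)) (V(y, M) = ((y + M)/(M - 1815))/6 = ((M + y)/(-1815 + M))/6 = (M + y)/(6*(-1815 + M)))
z + V(379 - 1*252, -1021 - 1*(-892)) = 1145850 + ((-1021 - 1*(-892)) + (379 - 1*252))/(6*(-1815 + (-1021 - 1*(-892)))) = 1145850 + ((-1021 + 892) + (379 - 252))/(6*(-1815 + (-1021 + 892))) = 1145850 + (-129 + 127)/(6*(-1815 - 129)) = 1145850 + (⅙)*(-2)/(-1944) = 1145850 + (⅙)*(-1/1944)*(-2) = 1145850 + 1/5832 = 6682597201/5832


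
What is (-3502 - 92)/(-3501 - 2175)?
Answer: 599/946 ≈ 0.63319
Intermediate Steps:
(-3502 - 92)/(-3501 - 2175) = -3594/(-5676) = -3594*(-1/5676) = 599/946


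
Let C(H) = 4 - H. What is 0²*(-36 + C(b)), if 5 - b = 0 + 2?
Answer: 0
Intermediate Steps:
b = 3 (b = 5 - (0 + 2) = 5 - 1*2 = 5 - 2 = 3)
0²*(-36 + C(b)) = 0²*(-36 + (4 - 1*3)) = 0*(-36 + (4 - 3)) = 0*(-36 + 1) = 0*(-35) = 0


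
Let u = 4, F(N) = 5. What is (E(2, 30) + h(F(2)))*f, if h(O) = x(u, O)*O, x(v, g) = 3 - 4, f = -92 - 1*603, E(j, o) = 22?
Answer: -11815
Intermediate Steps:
f = -695 (f = -92 - 603 = -695)
x(v, g) = -1
h(O) = -O
(E(2, 30) + h(F(2)))*f = (22 - 1*5)*(-695) = (22 - 5)*(-695) = 17*(-695) = -11815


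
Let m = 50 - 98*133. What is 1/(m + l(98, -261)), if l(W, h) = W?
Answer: -1/12886 ≈ -7.7604e-5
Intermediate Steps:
m = -12984 (m = 50 - 13034 = -12984)
1/(m + l(98, -261)) = 1/(-12984 + 98) = 1/(-12886) = -1/12886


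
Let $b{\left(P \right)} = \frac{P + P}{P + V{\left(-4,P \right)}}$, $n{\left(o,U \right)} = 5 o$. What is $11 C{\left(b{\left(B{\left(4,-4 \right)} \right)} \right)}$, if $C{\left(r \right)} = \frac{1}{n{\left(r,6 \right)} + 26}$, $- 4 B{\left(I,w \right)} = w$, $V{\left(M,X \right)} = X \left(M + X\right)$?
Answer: $\frac{11}{21} \approx 0.52381$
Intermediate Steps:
$B{\left(I,w \right)} = - \frac{w}{4}$
$b{\left(P \right)} = \frac{2 P}{P + P \left(-4 + P\right)}$ ($b{\left(P \right)} = \frac{P + P}{P + P \left(-4 + P\right)} = \frac{2 P}{P + P \left(-4 + P\right)}$)
$C{\left(r \right)} = \frac{1}{26 + 5 r}$ ($C{\left(r \right)} = \frac{1}{5 r + 26} = \frac{1}{26 + 5 r}$)
$11 C{\left(b{\left(B{\left(4,-4 \right)} \right)} \right)} = \frac{11}{26 + 5 \frac{2}{-3 - -1}} = \frac{11}{26 + 5 \frac{2}{-3 + 1}} = \frac{11}{26 + 5 \frac{2}{-2}} = \frac{11}{26 + 5 \cdot 2 \left(- \frac{1}{2}\right)} = \frac{11}{26 + 5 \left(-1\right)} = \frac{11}{26 - 5} = \frac{11}{21}$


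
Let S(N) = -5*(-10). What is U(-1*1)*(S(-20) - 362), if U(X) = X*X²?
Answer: 312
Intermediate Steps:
S(N) = 50
U(X) = X³
U(-1*1)*(S(-20) - 362) = (-1*1)³*(50 - 362) = (-1)³*(-312) = -1*(-312) = 312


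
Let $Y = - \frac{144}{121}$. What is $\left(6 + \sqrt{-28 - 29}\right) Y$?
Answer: $- \frac{864}{121} - \frac{144 i \sqrt{57}}{121} \approx -7.1405 - 8.9849 i$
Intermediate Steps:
$Y = - \frac{144}{121}$ ($Y = \left(-144\right) \frac{1}{121} = - \frac{144}{121} \approx -1.1901$)
$\left(6 + \sqrt{-28 - 29}\right) Y = \left(6 + \sqrt{-28 - 29}\right) \left(- \frac{144}{121}\right) = \left(6 + \sqrt{-57}\right) \left(- \frac{144}{121}\right) = \left(6 + i \sqrt{57}\right) \left(- \frac{144}{121}\right) = - \frac{864}{121} - \frac{144 i \sqrt{57}}{121}$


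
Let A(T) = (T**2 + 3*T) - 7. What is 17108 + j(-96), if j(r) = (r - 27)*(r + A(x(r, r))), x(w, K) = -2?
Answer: 30023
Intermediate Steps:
A(T) = -7 + T**2 + 3*T
j(r) = (-27 + r)*(-9 + r) (j(r) = (r - 27)*(r + (-7 + (-2)**2 + 3*(-2))) = (-27 + r)*(r + (-7 + 4 - 6)) = (-27 + r)*(r - 9) = (-27 + r)*(-9 + r))
17108 + j(-96) = 17108 + (243 + (-96)**2 - 36*(-96)) = 17108 + (243 + 9216 + 3456) = 17108 + 12915 = 30023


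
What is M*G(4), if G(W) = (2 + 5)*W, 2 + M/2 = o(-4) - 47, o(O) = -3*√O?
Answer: -2744 - 336*I ≈ -2744.0 - 336.0*I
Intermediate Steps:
M = -98 - 12*I (M = -4 + 2*(-6*I - 47) = -4 + 2*(-47 - 6*I) = -4 + (-94 - 12*I) = -98 - 12*I ≈ -98.0 - 12.0*I)
G(W) = 7*W
M*G(4) = (-98 - 12*I)*(7*4) = (-98 - 12*I)*28 = -2744 - 336*I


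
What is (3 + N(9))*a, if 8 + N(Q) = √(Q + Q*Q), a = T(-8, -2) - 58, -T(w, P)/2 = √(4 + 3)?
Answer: 2*(5 - 3*√10)*(29 + √7) ≈ -283.98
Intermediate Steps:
T(w, P) = -2*√7 (T(w, P) = -2*√(4 + 3) = -2*√7)
a = -58 - 2*√7 (a = -2*√7 - 58 = -58 - 2*√7 ≈ -63.292)
N(Q) = -8 + √(Q + Q²) (N(Q) = -8 + √(Q + Q*Q) = -8 + √(Q + Q²))
(3 + N(9))*a = (3 + (-8 + √(9*(1 + 9))))*(-58 - 2*√7) = (3 + (-8 + √(9*10)))*(-58 - 2*√7) = (3 + (-8 + √90))*(-58 - 2*√7) = (3 + (-8 + 3*√10))*(-58 - 2*√7) = (-5 + 3*√10)*(-58 - 2*√7) = (-58 - 2*√7)*(-5 + 3*√10)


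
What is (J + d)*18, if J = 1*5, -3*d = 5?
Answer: 60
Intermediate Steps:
d = -5/3 (d = -1/3*5 = -5/3 ≈ -1.6667)
J = 5
(J + d)*18 = (5 - 5/3)*18 = (10/3)*18 = 60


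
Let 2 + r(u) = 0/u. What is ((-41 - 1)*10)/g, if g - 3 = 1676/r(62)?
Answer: 84/167 ≈ 0.50299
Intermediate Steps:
r(u) = -2 (r(u) = -2 + 0/u = -2 + 0 = -2)
g = -835 (g = 3 + 1676/(-2) = 3 + 1676*(-½) = 3 - 838 = -835)
((-41 - 1)*10)/g = ((-41 - 1)*10)/(-835) = -42*10*(-1/835) = -420*(-1/835) = 84/167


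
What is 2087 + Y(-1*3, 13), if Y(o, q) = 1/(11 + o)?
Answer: 16697/8 ≈ 2087.1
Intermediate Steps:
2087 + Y(-1*3, 13) = 2087 + 1/(11 - 1*3) = 2087 + 1/(11 - 3) = 2087 + 1/8 = 16697/8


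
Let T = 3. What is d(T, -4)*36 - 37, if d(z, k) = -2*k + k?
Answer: 107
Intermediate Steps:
d(z, k) = -k
d(T, -4)*36 - 37 = -1*(-4)*36 - 37 = 4*36 - 37 = 144 - 37 = 107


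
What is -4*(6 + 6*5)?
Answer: -144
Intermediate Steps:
-4*(6 + 6*5) = -4*(6 + 30) = -4*36 = -144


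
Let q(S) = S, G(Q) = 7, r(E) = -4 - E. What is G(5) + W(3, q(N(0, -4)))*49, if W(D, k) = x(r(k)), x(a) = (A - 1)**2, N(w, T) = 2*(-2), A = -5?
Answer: 1771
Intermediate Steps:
N(w, T) = -4
x(a) = 36 (x(a) = (-5 - 1)**2 = (-6)**2 = 36)
W(D, k) = 36
G(5) + W(3, q(N(0, -4)))*49 = 7 + 36*49 = 7 + 1764 = 1771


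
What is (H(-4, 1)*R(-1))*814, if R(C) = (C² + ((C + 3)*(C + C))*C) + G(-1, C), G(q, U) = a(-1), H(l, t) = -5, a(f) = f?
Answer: -16280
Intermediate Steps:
G(q, U) = -1
R(C) = -1 + C² + 2*C²*(3 + C) (R(C) = (C² + ((C + 3)*(C + C))*C) - 1 = (C² + ((3 + C)*(2*C))*C) - 1 = (C² + (2*C*(3 + C))*C) - 1 = (C² + 2*C²*(3 + C)) - 1 = -1 + C² + 2*C²*(3 + C))
(H(-4, 1)*R(-1))*814 = -5*(-1 + 2*(-1)³ + 7*(-1)²)*814 = -5*(-1 + 2*(-1) + 7*1)*814 = -5*(-1 - 2 + 7)*814 = -5*4*814 = -20*814 = -16280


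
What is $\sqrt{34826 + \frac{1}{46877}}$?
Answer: $\frac{\sqrt{76528502717431}}{46877} \approx 186.62$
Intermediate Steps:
$\sqrt{34826 + \frac{1}{46877}} = \sqrt{\frac{1632538403}{46877}} = \frac{\sqrt{76528502717431}}{46877}$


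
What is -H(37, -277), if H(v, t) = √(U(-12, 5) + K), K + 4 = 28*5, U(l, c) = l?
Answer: -2*√31 ≈ -11.136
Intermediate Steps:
K = 136 (K = -4 + 28*5 = -4 + 140 = 136)
H(v, t) = 2*√31 (H(v, t) = √(-12 + 136) = √124 = 2*√31)
-H(37, -277) = -2*√31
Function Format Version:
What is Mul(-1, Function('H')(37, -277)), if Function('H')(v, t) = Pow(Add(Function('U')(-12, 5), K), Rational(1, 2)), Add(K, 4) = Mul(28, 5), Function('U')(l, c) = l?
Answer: Mul(-2, Pow(31, Rational(1, 2))) ≈ -11.136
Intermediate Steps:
K = 136 (K = Add(-4, Mul(28, 5)) = Add(-4, 140) = 136)
Function('H')(v, t) = Mul(2, Pow(31, Rational(1, 2))) (Function('H')(v, t) = Pow(Add(-12, 136), Rational(1, 2)) = Pow(124, Rational(1, 2)) = Mul(2, Pow(31, Rational(1, 2))))
Mul(-1, Function('H')(37, -277)) = Mul(-1, Mul(2, Pow(31, Rational(1, 2)))) = Mul(-2, Pow(31, Rational(1, 2)))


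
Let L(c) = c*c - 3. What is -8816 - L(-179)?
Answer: -40854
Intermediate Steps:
L(c) = -3 + c² (L(c) = c² - 3 = -3 + c²)
-8816 - L(-179) = -8816 - (-3 + (-179)²) = -8816 - (-3 + 32041) = -8816 - 1*32038 = -8816 - 32038 = -40854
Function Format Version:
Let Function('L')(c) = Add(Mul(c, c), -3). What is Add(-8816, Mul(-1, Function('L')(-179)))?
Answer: -40854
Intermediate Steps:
Function('L')(c) = Add(-3, Pow(c, 2)) (Function('L')(c) = Add(Pow(c, 2), -3) = Add(-3, Pow(c, 2)))
Add(-8816, Mul(-1, Function('L')(-179))) = Add(-8816, Mul(-1, Add(-3, Pow(-179, 2)))) = Add(-8816, Mul(-1, Add(-3, 32041))) = Add(-8816, Mul(-1, 32038)) = Add(-8816, -32038) = -40854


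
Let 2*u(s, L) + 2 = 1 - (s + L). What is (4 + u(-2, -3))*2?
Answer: 12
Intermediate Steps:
u(s, L) = -1/2 - L/2 - s/2 (u(s, L) = -1 + (1 - (s + L))/2 = -1 + (1 - (L + s))/2 = -1 + (1 + (-L - s))/2 = -1 + (1 - L - s)/2 = -1 + (1/2 - L/2 - s/2) = -1/2 - L/2 - s/2)
(4 + u(-2, -3))*2 = (4 + (-1/2 - 1/2*(-3) - 1/2*(-2)))*2 = (4 + (-1/2 + 3/2 + 1))*2 = (4 + 2)*2 = 6*2 = 12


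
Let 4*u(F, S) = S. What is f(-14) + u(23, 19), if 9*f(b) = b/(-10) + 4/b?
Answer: 2047/420 ≈ 4.8738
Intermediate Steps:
u(F, S) = S/4
f(b) = -b/90 + 4/(9*b) (f(b) = (b/(-10) + 4/b)/9 = (b*(-⅒) + 4/b)/9 = (-b/10 + 4/b)/9 = (4/b - b/10)/9 = -b/90 + 4/(9*b))
f(-14) + u(23, 19) = (1/90)*(40 - 1*(-14)²)/(-14) + (¼)*19 = (1/90)*(-1/14)*(40 - 1*196) + 19/4 = (1/90)*(-1/14)*(40 - 196) + 19/4 = (1/90)*(-1/14)*(-156) + 19/4 = 13/105 + 19/4 = 2047/420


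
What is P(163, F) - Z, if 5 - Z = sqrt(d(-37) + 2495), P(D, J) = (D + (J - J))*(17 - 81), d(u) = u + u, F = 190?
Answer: -10437 + 3*sqrt(269) ≈ -10388.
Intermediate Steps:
d(u) = 2*u
P(D, J) = -64*D (P(D, J) = (D + 0)*(-64) = D*(-64) = -64*D)
Z = 5 - 3*sqrt(269) (Z = 5 - sqrt(2*(-37) + 2495) = 5 - sqrt(-74 + 2495) = 5 - sqrt(2421) = 5 - 3*sqrt(269) ≈ -44.204)
P(163, F) - Z = -64*163 - (5 - 3*sqrt(269)) = -10432 + (-5 + 3*sqrt(269)) = -10437 + 3*sqrt(269)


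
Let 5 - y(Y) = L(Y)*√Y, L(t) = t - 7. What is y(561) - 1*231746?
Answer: -231741 - 554*√561 ≈ -2.4486e+5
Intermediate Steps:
L(t) = -7 + t
y(Y) = 5 - √Y*(-7 + Y) (y(Y) = 5 - (-7 + Y)*√Y = 5 - √Y*(-7 + Y))
y(561) - 1*231746 = (5 + √561*(7 - 1*561)) - 1*231746 = (5 + √561*(7 - 561)) - 231746 = (5 + √561*(-554)) - 231746 = (5 - 554*√561) - 231746 = -231741 - 554*√561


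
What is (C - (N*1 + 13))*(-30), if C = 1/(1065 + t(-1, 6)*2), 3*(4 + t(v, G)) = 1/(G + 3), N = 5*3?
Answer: 23973630/28541 ≈ 839.97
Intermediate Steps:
N = 15
t(v, G) = -4 + 1/(3*(3 + G)) (t(v, G) = -4 + 1/(3*(G + 3)) = -4 + 1/(3*(3 + G)))
C = 27/28541 (C = 1/(1065 + ((-35 - 12*6)/(3*(3 + 6)))*2) = 1/(1065 + ((1/3)*(-35 - 72)/9)*2) = 1/(1065 + ((1/3)*(1/9)*(-107))*2) = 1/(1065 - 107/27*2) = 1/(1065 - 214/27) = 1/(28541/27) = 27/28541 ≈ 0.00094601)
(C - (N*1 + 13))*(-30) = (27/28541 - (15*1 + 13))*(-30) = (27/28541 - (15 + 13))*(-30) = (27/28541 - 1*28)*(-30) = (27/28541 - 28)*(-30) = -799121/28541*(-30) = 23973630/28541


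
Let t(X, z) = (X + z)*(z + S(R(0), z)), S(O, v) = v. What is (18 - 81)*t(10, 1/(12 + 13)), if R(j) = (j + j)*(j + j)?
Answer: -31626/625 ≈ -50.602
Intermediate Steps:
R(j) = 4*j**2 (R(j) = (2*j)*(2*j) = 4*j**2)
t(X, z) = 2*z*(X + z) (t(X, z) = (X + z)*(z + z) = (X + z)*(2*z) = 2*z*(X + z))
(18 - 81)*t(10, 1/(12 + 13)) = (18 - 81)*(2*(10 + 1/(12 + 13))/(12 + 13)) = -126*(10 + 1/25)/25 = -126*251/(25*25) = -63*502/625 = -31626/625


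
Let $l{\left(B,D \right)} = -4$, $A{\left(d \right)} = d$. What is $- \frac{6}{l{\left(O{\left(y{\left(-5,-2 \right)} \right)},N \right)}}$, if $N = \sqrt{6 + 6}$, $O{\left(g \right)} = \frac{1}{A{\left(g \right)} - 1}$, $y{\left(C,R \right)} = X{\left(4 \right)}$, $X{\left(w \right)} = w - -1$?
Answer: $\frac{3}{2} \approx 1.5$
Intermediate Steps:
$X{\left(w \right)} = 1 + w$ ($X{\left(w \right)} = w + 1 = 1 + w$)
$y{\left(C,R \right)} = 5$ ($y{\left(C,R \right)} = 1 + 4 = 5$)
$O{\left(g \right)} = \frac{1}{-1 + g}$ ($O{\left(g \right)} = \frac{1}{g - 1} = \frac{1}{-1 + g}$)
$N = 2 \sqrt{3}$ ($N = \sqrt{12} = 2 \sqrt{3} \approx 3.4641$)
$- \frac{6}{l{\left(O{\left(y{\left(-5,-2 \right)} \right)},N \right)}} = - \frac{6}{-4} = \left(-6\right) \left(- \frac{1}{4}\right) = \frac{3}{2}$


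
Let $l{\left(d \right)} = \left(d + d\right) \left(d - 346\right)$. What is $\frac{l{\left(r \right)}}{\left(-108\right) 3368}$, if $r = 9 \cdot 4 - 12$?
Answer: $\frac{161}{3789} \approx 0.042491$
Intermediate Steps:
$r = 24$ ($r = 36 - 12 = 24$)
$l{\left(d \right)} = 2 d \left(-346 + d\right)$
$\frac{l{\left(r \right)}}{\left(-108\right) 3368} = \frac{2 \cdot 24 \left(-346 + 24\right)}{\left(-108\right) 3368} = \frac{2 \cdot 24 \left(-322\right)}{-363744} = \left(-15456\right) \left(- \frac{1}{363744}\right) = \frac{161}{3789}$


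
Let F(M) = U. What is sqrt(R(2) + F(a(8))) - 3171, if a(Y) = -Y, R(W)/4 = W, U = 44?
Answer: -3171 + 2*sqrt(13) ≈ -3163.8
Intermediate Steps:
R(W) = 4*W
F(M) = 44
sqrt(R(2) + F(a(8))) - 3171 = sqrt(4*2 + 44) - 3171 = sqrt(8 + 44) - 3171 = sqrt(52) - 3171 = 2*sqrt(13) - 3171 = -3171 + 2*sqrt(13)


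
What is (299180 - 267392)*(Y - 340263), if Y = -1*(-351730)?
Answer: 364512996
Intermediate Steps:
Y = 351730
(299180 - 267392)*(Y - 340263) = (299180 - 267392)*(351730 - 340263) = 31788*11467 = 364512996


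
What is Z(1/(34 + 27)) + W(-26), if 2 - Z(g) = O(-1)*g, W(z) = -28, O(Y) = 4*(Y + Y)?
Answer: -1578/61 ≈ -25.869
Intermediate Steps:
O(Y) = 8*Y (O(Y) = 4*(2*Y) = 8*Y)
Z(g) = 2 + 8*g (Z(g) = 2 - 8*(-1)*g = 2 - (-8)*g = 2 + 8*g)
Z(1/(34 + 27)) + W(-26) = (2 + 8/(34 + 27)) - 28 = (2 + 8/61) - 28 = 130/61 - 28 = -1578/61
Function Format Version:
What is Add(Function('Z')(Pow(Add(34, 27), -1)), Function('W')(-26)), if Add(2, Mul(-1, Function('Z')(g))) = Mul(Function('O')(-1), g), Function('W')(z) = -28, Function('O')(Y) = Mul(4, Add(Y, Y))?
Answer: Rational(-1578, 61) ≈ -25.869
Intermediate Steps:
Function('O')(Y) = Mul(8, Y) (Function('O')(Y) = Mul(4, Mul(2, Y)) = Mul(8, Y))
Function('Z')(g) = Add(2, Mul(8, g)) (Function('Z')(g) = Add(2, Mul(-1, Mul(Mul(8, -1), g))) = Add(2, Mul(-1, Mul(-8, g))) = Add(2, Mul(8, g)))
Add(Function('Z')(Pow(Add(34, 27), -1)), Function('W')(-26)) = Add(Add(2, Mul(8, Pow(Add(34, 27), -1))), -28) = Add(Add(2, Mul(8, Pow(61, -1))), -28) = Add(Add(2, Mul(8, Rational(1, 61))), -28) = Add(Add(2, Rational(8, 61)), -28) = Add(Rational(130, 61), -28) = Rational(-1578, 61)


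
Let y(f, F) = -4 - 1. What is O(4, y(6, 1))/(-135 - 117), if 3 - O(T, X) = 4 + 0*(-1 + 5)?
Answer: 1/252 ≈ 0.0039683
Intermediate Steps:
y(f, F) = -5
O(T, X) = -1 (O(T, X) = 3 - (4 + 0*(-1 + 5)) = 3 - (4 + 0*4) = 3 - (4 + 0) = 3 - 1*4 = 3 - 4 = -1)
O(4, y(6, 1))/(-135 - 117) = -1/(-135 - 117) = -1/(-252) = -1*(-1/252) = 1/252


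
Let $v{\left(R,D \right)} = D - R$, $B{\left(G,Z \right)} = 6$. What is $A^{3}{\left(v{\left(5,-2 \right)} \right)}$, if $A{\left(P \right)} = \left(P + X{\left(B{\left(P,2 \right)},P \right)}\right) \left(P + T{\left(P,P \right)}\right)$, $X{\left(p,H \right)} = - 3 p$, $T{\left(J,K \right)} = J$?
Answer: $42875000$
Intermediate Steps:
$A{\left(P \right)} = 2 P \left(-18 + P\right)$ ($A{\left(P \right)} = \left(P - 18\right) \left(P + P\right) = \left(P - 18\right) 2 P = \left(-18 + P\right) 2 P = 2 P \left(-18 + P\right)$)
$A^{3}{\left(v{\left(5,-2 \right)} \right)} = \left(2 \left(-2 - 5\right) \left(-18 - 7\right)\right)^{3} = \left(2 \left(-7\right) \left(-18 - 7\right)\right)^{3} = \left(2 \left(-7\right) \left(-25\right)\right)^{3} = 350^{3} = 42875000$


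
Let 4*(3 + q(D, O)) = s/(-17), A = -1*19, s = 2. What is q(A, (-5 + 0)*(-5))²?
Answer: 10609/1156 ≈ 9.1773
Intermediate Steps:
A = -19
q(D, O) = -103/34 (q(D, O) = -3 + (2/(-17))/4 = -3 + (2*(-1/17))/4 = -3 + (¼)*(-2/17) = -3 - 1/34 = -103/34)
q(A, (-5 + 0)*(-5))² = (-103/34)² = 10609/1156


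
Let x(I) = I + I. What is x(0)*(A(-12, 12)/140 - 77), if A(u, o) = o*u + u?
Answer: 0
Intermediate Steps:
x(I) = 2*I
A(u, o) = u + o*u
x(0)*(A(-12, 12)/140 - 77) = (2*0)*(-12*(1 + 12)/140 - 77) = 0*(-12*13*(1/140) - 77) = 0*(-156*1/140 - 77) = 0*(-39/35 - 77) = 0*(-2734/35) = 0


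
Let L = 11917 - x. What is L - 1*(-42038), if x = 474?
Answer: 53481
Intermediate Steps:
L = 11443 (L = 11917 - 1*474 = 11917 - 474 = 11443)
L - 1*(-42038) = 11443 - 1*(-42038) = 11443 + 42038 = 53481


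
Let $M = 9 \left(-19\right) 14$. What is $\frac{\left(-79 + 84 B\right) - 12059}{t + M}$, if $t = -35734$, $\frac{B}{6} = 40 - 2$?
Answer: $- \frac{3507}{19064} \approx -0.18396$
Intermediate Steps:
$M = -2394$ ($M = \left(-171\right) 14 = -2394$)
$B = 228$ ($B = 6 \left(40 - 2\right) = 6 \cdot 38 = 228$)
$\frac{\left(-79 + 84 B\right) - 12059}{t + M} = \frac{\left(-79 + 84 \cdot 228\right) - 12059}{-35734 - 2394} = \frac{\left(-79 + 19152\right) - 12059}{-38128} = \left(19073 - 12059\right) \left(- \frac{1}{38128}\right) = 7014 \left(- \frac{1}{38128}\right) = - \frac{3507}{19064}$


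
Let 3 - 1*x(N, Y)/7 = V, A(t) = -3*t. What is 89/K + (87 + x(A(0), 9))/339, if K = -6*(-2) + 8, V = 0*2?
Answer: 10777/2260 ≈ 4.7686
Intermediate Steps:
V = 0
x(N, Y) = 21 (x(N, Y) = 21 - 7*0 = 21 + 0 = 21)
K = 20 (K = 12 + 8 = 20)
89/K + (87 + x(A(0), 9))/339 = 89/20 + (87 + 21)/339 = 89*(1/20) + 108*(1/339) = 89/20 + 36/113 = 10777/2260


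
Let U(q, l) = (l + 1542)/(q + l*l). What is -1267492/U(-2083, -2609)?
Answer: 784093366056/97 ≈ 8.0834e+9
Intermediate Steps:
U(q, l) = (1542 + l)/(q + l²)
-1267492/U(-2083, -2609) = -1267492*(-2083 + (-2609)²)/(1542 - 2609) = -1267492/(-1067/(-2083 + 6806881)) = -1267492/(-1067/6804798) = -1267492/((1/6804798)*(-1067)) = -1267492/(-97/618618) = -1267492*(-618618/97) = 784093366056/97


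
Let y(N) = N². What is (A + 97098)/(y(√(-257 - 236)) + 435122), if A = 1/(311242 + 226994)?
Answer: 52261639129/233932974444 ≈ 0.22340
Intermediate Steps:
A = 1/538236 ≈ 1.8579e-6
(A + 97098)/(y(√(-257 - 236)) + 435122) = (1/538236 + 97098)/((√(-257 - 236))² + 435122) = 52261639129/(538236*((√(-493))² + 435122)) = 52261639129/(538236*((I*√493)² + 435122)) = 52261639129/(538236*(-493 + 435122)) = (52261639129/538236)/434629 = (52261639129/538236)*(1/434629) = 52261639129/233932974444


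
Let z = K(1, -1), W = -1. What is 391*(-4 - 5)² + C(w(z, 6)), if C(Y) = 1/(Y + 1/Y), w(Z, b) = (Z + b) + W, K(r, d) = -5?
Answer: 31671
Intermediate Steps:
z = -5
w(Z, b) = -1 + Z + b (w(Z, b) = (Z + b) - 1 = -1 + Z + b)
391*(-4 - 5)² + C(w(z, 6)) = 391*(-4 - 5)² + (-1 - 5 + 6)/(1 + (-1 - 5 + 6)²) = 391*(-9)² + 0/(1 + 0²) = 391*81 + 0/(1 + 0) = 31671 + 0/1 = 31671 + 0*1 = 31671 + 0 = 31671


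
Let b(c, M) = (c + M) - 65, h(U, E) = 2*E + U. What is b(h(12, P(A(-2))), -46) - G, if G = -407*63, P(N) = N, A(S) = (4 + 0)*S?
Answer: 25526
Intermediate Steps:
A(S) = 4*S
h(U, E) = U + 2*E
G = -25641
b(c, M) = -65 + M + c (b(c, M) = (M + c) - 65 = -65 + M + c)
b(h(12, P(A(-2))), -46) - G = (-65 - 46 + (12 + 2*(4*(-2)))) - 1*(-25641) = (-65 - 46 + (12 + 2*(-8))) + 25641 = (-65 - 46 + (12 - 16)) + 25641 = (-65 - 46 - 4) + 25641 = -115 + 25641 = 25526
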